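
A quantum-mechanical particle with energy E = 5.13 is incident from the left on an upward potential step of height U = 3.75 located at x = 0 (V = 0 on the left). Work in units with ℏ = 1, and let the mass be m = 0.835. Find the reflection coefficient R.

R = 0.100

The wavenumbers are k₁ = √(2mE)/ℏ = 2.927 on the left and k₂ = √(2m(E − U))/ℏ = 1.518 on the right.
Continuity of ψ and ψ′ at the step yields the reflection amplitude r = (k₁ − k₂)/(k₁ + k₂) = 0.3170; thus R = |r|² = 0.1005, T = 0.8995.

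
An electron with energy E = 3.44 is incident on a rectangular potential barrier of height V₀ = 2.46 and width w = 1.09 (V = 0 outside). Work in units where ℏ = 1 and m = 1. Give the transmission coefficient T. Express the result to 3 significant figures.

T = 0.691

Above the barrier the interior wavenumber is k₂ = √(2m(E − V₀))/ℏ = 1.400, giving phase k₂w = 1.526.
Matching at both interfaces gives T⁻¹ = 1 + V₀² sin²(k₂w) / [4E(E − V₀)] = 1.448, hence T = 0.691.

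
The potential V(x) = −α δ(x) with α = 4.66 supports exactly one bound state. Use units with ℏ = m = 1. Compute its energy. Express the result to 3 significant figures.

The bound state is ψ(x) = √κ e^{−κ|x|}. The derivative jump ψ'(0⁺) − ψ'(0⁻) = −(2mα/ℏ²)ψ(0) fixes κ = mα/ℏ² = 4.660.
Then E = −ℏ²κ²/(2m) = −mα²/(2ℏ²) = -10.86.

E = -10.9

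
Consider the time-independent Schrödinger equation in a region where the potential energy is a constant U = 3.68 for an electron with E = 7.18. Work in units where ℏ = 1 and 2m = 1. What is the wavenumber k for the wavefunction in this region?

With E > U the solution is oscillatory, ψ ∝ e^{±ikx} with k = √(2m(E − U))/ℏ.
k = √(2 × 0.5 × 3.5) = 1.871.

k = 1.87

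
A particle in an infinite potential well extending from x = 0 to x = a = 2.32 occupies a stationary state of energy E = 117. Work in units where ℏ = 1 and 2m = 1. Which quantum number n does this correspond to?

From E_n = n²π²ℏ²/(2ma²) invert to n = √(2ma²E)/(πℏ).
n = (2.32/π) × √(2 × 0.5 × 117) = 7.988 → n = 8.

n = 8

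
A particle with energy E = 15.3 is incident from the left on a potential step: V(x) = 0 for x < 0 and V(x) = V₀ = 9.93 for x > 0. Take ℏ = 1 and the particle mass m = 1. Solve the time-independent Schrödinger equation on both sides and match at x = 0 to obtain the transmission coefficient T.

T = 0.934

On each side the TISE gives plane waves with k = √(2m(E − V))/ℏ: k₁ = √(2·1·15.3) = 5.532, k₂ = √(2·1·5.37) = 3.277.
Matching ψ and ψ′ at x = 0 gives r = (k₁ − k₂)/(k₁ + k₂), so R = r² = 0.06550 and T = 1 − R = 0.9345.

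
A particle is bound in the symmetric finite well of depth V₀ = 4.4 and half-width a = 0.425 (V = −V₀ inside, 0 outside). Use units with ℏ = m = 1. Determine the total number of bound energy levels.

The dimensionless depth is z₀ = a√(2mV₀)/ℏ = 0.425 × √(8.800) = 1.261.
The even/odd transcendental equations gain one root per π/2 in z₀, giving N = 1 + ⌊2z₀/π⌋ = 1 + ⌊0.8026⌋ = 1.

N = 1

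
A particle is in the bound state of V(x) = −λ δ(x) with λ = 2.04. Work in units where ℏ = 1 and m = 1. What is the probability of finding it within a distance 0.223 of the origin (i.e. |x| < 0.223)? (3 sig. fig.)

The normalised bound state is ψ = √κ e^{−κ|x|} with κ = mλ/ℏ² = 2.040.
P(|x| < d) = ∫_{−d}^{d} κ e^{−2κ|x|} dx = 1 − e^{−2κd} = 1 − e^{−0.9098} = 0.5974.

P = 0.597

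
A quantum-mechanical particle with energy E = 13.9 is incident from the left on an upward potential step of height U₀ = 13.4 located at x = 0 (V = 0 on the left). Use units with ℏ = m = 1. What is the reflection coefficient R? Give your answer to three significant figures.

On each side the TISE gives plane waves with k = √(2m(E − V))/ℏ: k₁ = √(2·1·13.9) = 5.273, k₂ = √(2·1·0.5) = 1.000.
Continuity of ψ and ψ′ at the step yields the reflection amplitude r = (k₁ − k₂)/(k₁ + k₂) = 0.6812; thus R = |r|² = 0.4640, T = 0.5360.

R = 0.464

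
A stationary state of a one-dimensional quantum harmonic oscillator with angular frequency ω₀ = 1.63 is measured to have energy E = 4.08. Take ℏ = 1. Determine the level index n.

E_n = ℏω₀(n + ½) ⇒ n = E/(ℏω₀) − ½ = 4.08/1.63 − 0.5 = 2.003 → n = 2.

n = 2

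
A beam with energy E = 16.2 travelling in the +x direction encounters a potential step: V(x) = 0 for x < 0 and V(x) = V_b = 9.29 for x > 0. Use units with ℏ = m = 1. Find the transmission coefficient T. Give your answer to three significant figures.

The wavenumbers are k₁ = √(2mE)/ℏ = 5.692 on the left and k₂ = √(2m(E − V_b))/ℏ = 3.718 on the right.
Matching ψ and ψ′ at x = 0 gives r = (k₁ − k₂)/(k₁ + k₂), so R = r² = 0.04404 and T = 1 − R = 0.9560.

T = 0.956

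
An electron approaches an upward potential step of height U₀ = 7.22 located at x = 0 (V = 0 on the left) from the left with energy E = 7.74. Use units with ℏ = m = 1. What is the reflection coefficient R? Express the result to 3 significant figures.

The wavenumbers are k₁ = √(2mE)/ℏ = 3.934 on the left and k₂ = √(2m(E − U₀))/ℏ = 1.020 on the right.
Matching ψ and ψ′ at x = 0 gives r = (k₁ − k₂)/(k₁ + k₂), so R = r² = 0.3461 and T = 1 − R = 0.6539.

R = 0.346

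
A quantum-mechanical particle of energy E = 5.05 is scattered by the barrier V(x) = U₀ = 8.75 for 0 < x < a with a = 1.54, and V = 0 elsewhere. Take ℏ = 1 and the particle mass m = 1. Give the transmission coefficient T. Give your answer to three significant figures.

T = 0.000897

Since E < U₀ the interior solution is evanescent with decay constant κ = √(2m(U₀ − E))/ℏ = 2.720.
κa = 4.189, sinh(κa) = 32.98.
Matching ψ, ψ′ at both faces gives T = [1 + U₀² sinh²(κa) / (4E(U₀ − E))]⁻¹ = 1/1115 = 0.000897.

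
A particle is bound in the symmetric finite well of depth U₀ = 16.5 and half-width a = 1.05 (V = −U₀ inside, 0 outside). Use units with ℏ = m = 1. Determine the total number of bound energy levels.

N = 4

Define the well-strength parameter z₀ = (a/ℏ)√(2mU₀) = 1.05 × √(2·1·16.5) = 6.032.
The even/odd transcendental equations gain one root per π/2 in z₀, giving N = 1 + ⌊2z₀/π⌋ = 1 + ⌊3.840⌋ = 4.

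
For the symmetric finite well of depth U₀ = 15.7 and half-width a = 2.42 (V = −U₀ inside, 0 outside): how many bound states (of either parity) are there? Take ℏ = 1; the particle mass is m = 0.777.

N = 8

The dimensionless depth is z₀ = a√(2mU₀)/ℏ = 2.42 × √(24.40) = 11.95.
A new bound state (alternating even/odd) appears each time z₀ passes a multiple of π/2, so N = ⌊2z₀/π⌋ + 1 = ⌊7.610⌋ + 1 = 8.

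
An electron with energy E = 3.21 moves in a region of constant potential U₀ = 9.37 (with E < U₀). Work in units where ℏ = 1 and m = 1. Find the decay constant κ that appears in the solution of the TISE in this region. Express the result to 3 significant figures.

Since E < U₀ the TISE in this region is ψ'' = κ²ψ with κ = √(2m(U₀ − E))/ℏ.
κ = √(2 × 1 × 6.16) = 3.510.

κ = 3.51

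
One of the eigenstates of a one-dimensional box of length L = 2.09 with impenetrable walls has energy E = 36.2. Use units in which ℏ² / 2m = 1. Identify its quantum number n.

n = 4

From E_n = n²π²ℏ²/(2mL²) invert to n = √(2mL²E)/(πℏ).
n = (2.09/π) × √(2 × 0.5 × 36.2) = 4.003 → n = 4.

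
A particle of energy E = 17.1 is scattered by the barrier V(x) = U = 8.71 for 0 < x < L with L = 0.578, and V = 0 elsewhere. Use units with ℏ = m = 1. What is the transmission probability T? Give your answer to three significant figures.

T = 0.939

E > U: inside the barrier k₂ = √(2m(E − U))/ℏ = 4.096, k₂L = 2.368.
Matching at both interfaces gives T⁻¹ = 1 + U² sin²(k₂L) / [4E(E − U)] = 1.065, hence T = 0.939.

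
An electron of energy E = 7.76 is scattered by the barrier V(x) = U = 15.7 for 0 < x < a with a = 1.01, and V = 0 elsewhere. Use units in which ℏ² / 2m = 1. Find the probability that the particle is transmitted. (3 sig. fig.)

T = 0.0134

E < U: inside the barrier ψ ∝ e^{±κx} with κ = √(2m(U − E))/ℏ = 2.818.
κa = 2.846, sinh(κa) = 8.580.
The exact tunnelling result is T⁻¹ = 1 + U² sinh²(κa) / [4E(U − E)] = 74.63, so T = 0.0134.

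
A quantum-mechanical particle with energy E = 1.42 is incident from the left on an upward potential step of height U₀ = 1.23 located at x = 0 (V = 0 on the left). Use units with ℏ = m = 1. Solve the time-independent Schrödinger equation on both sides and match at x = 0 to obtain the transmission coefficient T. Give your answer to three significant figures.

T = 0.784

On each side the TISE gives plane waves with k = √(2m(E − V))/ℏ: k₁ = √(2·1·1.42) = 1.685, k₂ = √(2·1·0.19) = 0.6164.
Matching ψ and ψ′ at x = 0 gives r = (k₁ − k₂)/(k₁ + k₂), so R = r² = 0.2156 and T = 1 − R = 0.7844.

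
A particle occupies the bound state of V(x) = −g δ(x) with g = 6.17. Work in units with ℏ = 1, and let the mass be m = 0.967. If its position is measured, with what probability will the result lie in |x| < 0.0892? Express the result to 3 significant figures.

P = 0.655

The normalised bound state is ψ = √κ e^{−κ|x|} with κ = mg/ℏ² = 5.966.
P(|x| < d) = ∫_{−d}^{d} κ e^{−2κ|x|} dx = 1 − e^{−2κd} = 1 − e^{−1.064} = 0.6551.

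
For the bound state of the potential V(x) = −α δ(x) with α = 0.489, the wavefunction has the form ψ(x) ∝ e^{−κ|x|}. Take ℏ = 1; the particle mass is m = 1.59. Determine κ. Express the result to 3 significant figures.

Integrate −(ℏ²/2m)ψ'' − αδ(x)ψ = Eψ from −ε to +ε: the ψ'' term gives ψ'(0⁺) − ψ'(0⁻) and the δ term gives −(2mα/ℏ²)ψ(0).
With ψ ∝ e^{−κ|x|} this yields −2κ = −2mα/ℏ², so κ = mα/ℏ² = 0.7775.

κ = 0.778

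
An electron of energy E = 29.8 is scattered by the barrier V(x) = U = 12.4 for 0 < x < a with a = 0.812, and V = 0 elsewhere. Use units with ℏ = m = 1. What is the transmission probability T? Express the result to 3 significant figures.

T = 0.931

E > U: inside the barrier k₂ = √(2m(E − U))/ℏ = 5.899, k₂a = 4.790.
T = [1 + U² sin²(k₂a) / (4E(E − U))]⁻¹ = 1/1.074 = 0.931.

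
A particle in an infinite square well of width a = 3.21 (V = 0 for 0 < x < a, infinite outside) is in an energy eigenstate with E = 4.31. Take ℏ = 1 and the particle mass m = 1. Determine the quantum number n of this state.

n = 3

From E_n = n²π²ℏ²/(2ma²) invert to n = √(2ma²E)/(πℏ).
n = (3.21/π) × √(2 × 1 × 4.31) = 3.000 → n = 3.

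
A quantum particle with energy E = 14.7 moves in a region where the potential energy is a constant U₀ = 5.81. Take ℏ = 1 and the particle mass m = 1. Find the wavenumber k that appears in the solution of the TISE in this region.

With E > U₀ the solution is oscillatory, ψ ∝ e^{±ikx} with k = √(2m(E − U₀))/ℏ.
k = √(2 × 1 × 8.89) = 4.217.

k = 4.22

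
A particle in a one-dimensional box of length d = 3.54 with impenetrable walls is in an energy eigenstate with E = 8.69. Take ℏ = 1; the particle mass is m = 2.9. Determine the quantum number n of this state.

For an infinite well E_n = n²π²ℏ²/(2md²), so n = (d/πℏ)√(2mE).
n = (3.54/π) × √(2 × 2.9 × 8.69) = 8.000 → n = 8.

n = 8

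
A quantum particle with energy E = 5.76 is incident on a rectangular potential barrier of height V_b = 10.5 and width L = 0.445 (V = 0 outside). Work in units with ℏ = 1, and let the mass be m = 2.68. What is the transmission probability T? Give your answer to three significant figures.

E < V_b: inside the barrier ψ ∝ e^{±κx} with κ = √(2m(V_b − E))/ℏ = 5.040.
κL = 2.243, sinh(κL) = 4.658.
The exact tunnelling result is T⁻¹ = 1 + V_b² sinh²(κL) / [4E(V_b − E)] = 22.90, so T = 0.0437.

T = 0.0437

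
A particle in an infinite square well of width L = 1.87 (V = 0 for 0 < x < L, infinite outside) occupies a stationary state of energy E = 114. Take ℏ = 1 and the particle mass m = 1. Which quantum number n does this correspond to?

n = 9

For an infinite well E_n = n²π²ℏ²/(2mL²), so n = (L/πℏ)√(2mE).
n = (1.87/π) × √(2 × 1 × 114) = 8.988 → n = 9.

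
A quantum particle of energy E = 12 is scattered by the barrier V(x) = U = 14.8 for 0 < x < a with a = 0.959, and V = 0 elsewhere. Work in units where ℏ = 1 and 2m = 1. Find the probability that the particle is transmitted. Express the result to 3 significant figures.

Since E < U the interior solution is evanescent with decay constant κ = √(2m(U − E))/ℏ = 1.673.
κa = 1.605, sinh(κa) = 2.388.
Matching ψ, ψ′ at both faces gives T = [1 + U² sinh²(κa) / (4E(U − E))]⁻¹ = 1/10.29 = 0.0972.

T = 0.0972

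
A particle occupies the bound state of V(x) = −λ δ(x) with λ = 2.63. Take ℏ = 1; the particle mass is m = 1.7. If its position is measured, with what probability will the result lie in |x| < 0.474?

P = 0.986

The normalised bound state is ψ = √κ e^{−κ|x|} with κ = mλ/ℏ² = 4.471.
P(|x| < d) = ∫_{−d}^{d} κ e^{−2κ|x|} dx = 1 − e^{−2κd} = 1 − e^{−4.239} = 0.9856.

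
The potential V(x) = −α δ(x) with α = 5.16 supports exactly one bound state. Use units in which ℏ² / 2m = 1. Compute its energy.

For x ≠ 0 the bound state is ψ ∝ e^{−κ|x|}; integrating the TISE across the delta gives the cusp condition 2κ = 2mα/ℏ², so κ = 2.580.
Then E = −ℏ²κ²/(2m) = −mα²/(2ℏ²) = -6.656.

E = -6.66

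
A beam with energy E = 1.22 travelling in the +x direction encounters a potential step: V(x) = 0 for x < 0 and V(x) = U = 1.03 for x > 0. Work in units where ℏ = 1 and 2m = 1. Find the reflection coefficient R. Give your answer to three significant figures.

R = 0.188

On each side the TISE gives plane waves with k = √(2m(E − V))/ℏ: k₁ = √(2·½·1.22) = 1.105, k₂ = √(2·½·0.19) = 0.4359.
Continuity of ψ and ψ′ at the step yields the reflection amplitude r = (k₁ − k₂)/(k₁ + k₂) = 0.4341; thus R = |r|² = 0.1884, T = 0.8116.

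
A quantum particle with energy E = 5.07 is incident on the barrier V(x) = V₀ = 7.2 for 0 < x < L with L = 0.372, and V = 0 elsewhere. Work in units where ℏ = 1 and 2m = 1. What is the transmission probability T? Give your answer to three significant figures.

T = 0.719

E < V₀: inside the barrier ψ ∝ e^{±κx} with κ = √(2m(V₀ − E))/ℏ = 1.459.
κL = 0.5429, sinh(κL) = 0.5700.
Matching ψ, ψ′ at both faces gives T = [1 + V₀² sinh²(κL) / (4E(V₀ − E))]⁻¹ = 1/1.390 = 0.719.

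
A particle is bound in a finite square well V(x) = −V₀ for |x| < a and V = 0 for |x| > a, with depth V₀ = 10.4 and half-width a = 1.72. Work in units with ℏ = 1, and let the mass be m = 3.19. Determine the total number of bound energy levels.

N = 9

The dimensionless depth is z₀ = a√(2mV₀)/ℏ = 1.72 × √(66.35) = 14.01.
A new bound state (alternating even/odd) appears each time z₀ passes a multiple of π/2, so N = ⌊2z₀/π⌋ + 1 = ⌊8.919⌋ + 1 = 9.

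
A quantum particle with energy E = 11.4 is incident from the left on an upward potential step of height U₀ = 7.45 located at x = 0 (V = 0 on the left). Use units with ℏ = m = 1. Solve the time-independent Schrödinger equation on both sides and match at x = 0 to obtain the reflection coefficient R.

The wavenumbers are k₁ = √(2mE)/ℏ = 4.775 on the left and k₂ = √(2m(E − U₀))/ℏ = 2.811 on the right.
Continuity of ψ and ψ′ at the step yields the reflection amplitude r = (k₁ − k₂)/(k₁ + k₂) = 0.2589; thus R = |r|² = 0.06705, T = 0.9329.

R = 0.0671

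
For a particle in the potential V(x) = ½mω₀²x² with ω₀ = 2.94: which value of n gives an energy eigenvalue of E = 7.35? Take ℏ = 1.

Invert E_n = (n + ½)ℏω₀: n = E/ℏω₀ − ½ = 2.000, so n = 2.

n = 2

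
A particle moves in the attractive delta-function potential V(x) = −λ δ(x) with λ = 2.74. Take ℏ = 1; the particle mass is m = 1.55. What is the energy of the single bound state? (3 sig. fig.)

E = -5.82

The bound state is ψ(x) = √κ e^{−κ|x|}. The derivative jump ψ'(0⁺) − ψ'(0⁻) = −(2mλ/ℏ²)ψ(0) fixes κ = mλ/ℏ² = 4.247.
Then E = −ℏ²κ²/(2m) = −mλ²/(2ℏ²) = -5.818.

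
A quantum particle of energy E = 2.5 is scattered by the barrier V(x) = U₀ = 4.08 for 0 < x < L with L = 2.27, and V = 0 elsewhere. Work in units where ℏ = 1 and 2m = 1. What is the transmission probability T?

T = 0.0125

Since E < U₀ the interior solution is evanescent with decay constant κ = √(2m(U₀ − E))/ℏ = 1.257.
κL = 2.853, sinh(κL) = 8.644.
The exact tunnelling result is T⁻¹ = 1 + U₀² sinh²(κL) / [4E(U₀ − E)] = 79.72, so T = 0.0125.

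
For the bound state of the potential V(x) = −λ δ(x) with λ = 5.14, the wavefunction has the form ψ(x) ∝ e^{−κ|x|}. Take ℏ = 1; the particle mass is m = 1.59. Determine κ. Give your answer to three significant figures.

κ = 8.17

Integrating the TISE across x = 0 gives the cusp condition ψ'(0⁺) − ψ'(0⁻) = −(2mλ/ℏ²)ψ(0).
With ψ ∝ e^{−κ|x|} this yields −2κ = −2mλ/ℏ², so κ = mλ/ℏ² = 8.173.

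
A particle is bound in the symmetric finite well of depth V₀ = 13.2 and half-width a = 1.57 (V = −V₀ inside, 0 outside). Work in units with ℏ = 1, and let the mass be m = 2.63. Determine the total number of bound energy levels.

The dimensionless depth is z₀ = a√(2mV₀)/ℏ = 1.57 × √(69.43) = 13.08.
The even/odd transcendental equations gain one root per π/2 in z₀, giving N = 1 + ⌊2z₀/π⌋ = 1 + ⌊8.328⌋ = 9.

N = 9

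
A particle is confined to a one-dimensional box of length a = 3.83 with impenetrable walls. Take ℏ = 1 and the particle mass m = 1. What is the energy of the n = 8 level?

The infinite-well eigenfunctions ψ_n = √(2/a) sin(nπx/a) vanish at both walls, giving E_n = n²π²ℏ²/(2ma²).
E_8 = 8² × π² / (2 × 1 × 3.83²) = 21.53.

E = 21.5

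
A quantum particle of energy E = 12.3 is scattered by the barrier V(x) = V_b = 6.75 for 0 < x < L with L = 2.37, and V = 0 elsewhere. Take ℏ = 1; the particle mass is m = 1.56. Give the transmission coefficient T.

T = 0.971

Above the barrier the interior wavenumber is k₂ = √(2m(E − V_b))/ℏ = 4.161, giving phase k₂L = 9.862.
Matching at both interfaces gives T⁻¹ = 1 + V_b² sin²(k₂L) / [4E(E − V_b)] = 1.030, hence T = 0.971.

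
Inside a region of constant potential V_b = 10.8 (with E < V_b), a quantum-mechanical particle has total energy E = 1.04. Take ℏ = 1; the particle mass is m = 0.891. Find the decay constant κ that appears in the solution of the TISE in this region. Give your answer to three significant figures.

κ = 4.17

Since E < V_b the TISE in this region is ψ'' = κ²ψ with κ = √(2m(V_b − E))/ℏ.
κ = √(2 × 0.891 × 9.76) = 4.170.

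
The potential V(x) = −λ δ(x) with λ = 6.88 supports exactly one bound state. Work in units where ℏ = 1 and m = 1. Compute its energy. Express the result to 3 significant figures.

The bound state is ψ(x) = √κ e^{−κ|x|}. The derivative jump ψ'(0⁺) − ψ'(0⁻) = −(2mλ/ℏ²)ψ(0) fixes κ = mλ/ℏ² = 6.880.
Then E = −ℏ²κ²/(2m) = −mλ²/(2ℏ²) = -23.67.

E = -23.7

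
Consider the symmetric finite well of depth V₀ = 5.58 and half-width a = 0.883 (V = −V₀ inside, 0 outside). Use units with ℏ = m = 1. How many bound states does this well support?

Define the well-strength parameter z₀ = (a/ℏ)√(2mV₀) = 0.883 × √(2·1·5.58) = 2.950.
A new bound state (alternating even/odd) appears each time z₀ passes a multiple of π/2, so N = ⌊2z₀/π⌋ + 1 = ⌊1.878⌋ + 1 = 2.

N = 2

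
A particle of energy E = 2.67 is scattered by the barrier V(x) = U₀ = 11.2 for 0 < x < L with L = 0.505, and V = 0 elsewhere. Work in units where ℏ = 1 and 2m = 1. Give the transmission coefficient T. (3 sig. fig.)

E < U₀: inside the barrier ψ ∝ e^{±κx} with κ = √(2m(U₀ − E))/ℏ = 2.921.
κL = 1.475, sinh(κL) = 2.071.
Matching ψ, ψ′ at both faces gives T = [1 + U₀² sinh²(κL) / (4E(U₀ − E))]⁻¹ = 1/6.905 = 0.145.

T = 0.145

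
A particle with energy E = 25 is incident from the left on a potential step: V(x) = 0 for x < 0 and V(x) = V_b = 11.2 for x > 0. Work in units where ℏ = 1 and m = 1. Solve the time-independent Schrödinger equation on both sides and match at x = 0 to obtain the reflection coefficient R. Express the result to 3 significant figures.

The wavenumbers are k₁ = √(2mE)/ℏ = 7.071 on the left and k₂ = √(2m(E − V_b))/ℏ = 5.254 on the right.
Continuity of ψ and ψ′ at the step yields the reflection amplitude r = (k₁ − k₂)/(k₁ + k₂) = 0.1475; thus R = |r|² = 0.02175, T = 0.9783.

R = 0.0217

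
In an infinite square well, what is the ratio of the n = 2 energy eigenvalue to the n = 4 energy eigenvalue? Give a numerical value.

E_n = n²π²ℏ²/(2mL²) so the ratio is n₂²/n₁² = 4/16 = 0.25.

0.25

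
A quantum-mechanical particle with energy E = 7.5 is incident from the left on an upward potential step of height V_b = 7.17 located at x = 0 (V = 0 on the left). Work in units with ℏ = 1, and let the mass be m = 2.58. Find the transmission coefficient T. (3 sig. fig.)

T = 0.573

On each side the TISE gives plane waves with k = √(2m(E − V))/ℏ: k₁ = √(2·2.58·7.5) = 6.221, k₂ = √(2·2.58·0.33) = 1.305.
Matching ψ and ψ′ at x = 0 gives r = (k₁ − k₂)/(k₁ + k₂), so R = r² = 0.4267 and T = 1 − R = 0.5733.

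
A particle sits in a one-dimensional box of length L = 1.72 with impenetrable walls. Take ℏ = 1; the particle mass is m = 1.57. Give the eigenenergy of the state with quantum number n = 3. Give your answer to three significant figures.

The infinite-well eigenfunctions ψ_n = √(2/L) sin(nπx/L) vanish at both walls, giving E_n = n²π²ℏ²/(2mL²).
E_3 = 3² × π² / (2 × 1.57 × 1.72²) = 9.562.

E = 9.56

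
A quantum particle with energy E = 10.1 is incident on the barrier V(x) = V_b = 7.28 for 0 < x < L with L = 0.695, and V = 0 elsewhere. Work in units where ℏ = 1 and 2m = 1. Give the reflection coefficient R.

Above the barrier the interior wavenumber is k₂ = √(2m(E − V_b))/ℏ = 1.679, giving phase k₂L = 1.167.
T = [1 + V_b² sin²(k₂L) / (4E(E − V_b))]⁻¹ = 1/1.393 = 0.718.
R = 1 − T = 0.282.

R = 0.282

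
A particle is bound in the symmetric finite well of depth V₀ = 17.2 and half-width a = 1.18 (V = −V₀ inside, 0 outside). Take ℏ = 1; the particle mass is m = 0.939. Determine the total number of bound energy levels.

N = 5

Define the well-strength parameter z₀ = (a/ℏ)√(2mV₀) = 1.18 × √(2·0.939·17.2) = 6.706.
The even/odd transcendental equations gain one root per π/2 in z₀, giving N = 1 + ⌊2z₀/π⌋ = 1 + ⌊4.269⌋ = 5.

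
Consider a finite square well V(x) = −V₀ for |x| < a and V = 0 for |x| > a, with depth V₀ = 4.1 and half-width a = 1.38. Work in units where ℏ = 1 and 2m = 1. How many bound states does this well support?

The dimensionless depth is z₀ = a√(2mV₀)/ℏ = 1.38 × √(4.100) = 2.794.
The even/odd transcendental equations gain one root per π/2 in z₀, giving N = 1 + ⌊2z₀/π⌋ = 1 + ⌊1.779⌋ = 2.

N = 2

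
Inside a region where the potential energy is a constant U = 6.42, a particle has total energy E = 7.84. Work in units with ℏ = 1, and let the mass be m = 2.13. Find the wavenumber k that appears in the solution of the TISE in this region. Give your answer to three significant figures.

k = 2.46

With E > U the solution is oscillatory, ψ ∝ e^{±ikx} with k = √(2m(E − U))/ℏ.
k = √(2 × 2.13 × 1.42) = 2.460.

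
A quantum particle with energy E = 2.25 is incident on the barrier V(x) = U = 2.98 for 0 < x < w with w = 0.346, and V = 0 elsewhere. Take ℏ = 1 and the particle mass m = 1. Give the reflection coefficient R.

R = 0.200

E < U: inside the barrier ψ ∝ e^{±κx} with κ = √(2m(U − E))/ℏ = 1.208.
κw = 0.4181, sinh(κw) = 0.4304.
Matching ψ, ψ′ at both faces gives T = [1 + U² sinh²(κw) / (4E(U − E))]⁻¹ = 1/1.250 = 0.800.
R = 1 − T = 0.200.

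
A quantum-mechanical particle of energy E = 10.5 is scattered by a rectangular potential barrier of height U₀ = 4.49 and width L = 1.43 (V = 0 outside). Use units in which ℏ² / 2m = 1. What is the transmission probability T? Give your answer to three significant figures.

E > U₀: inside the barrier k₂ = √(2m(E − U₀))/ℏ = 2.452, k₂L = 3.506.
T = [1 + U₀² sin²(k₂L) / (4E(E − U₀))]⁻¹ = 1/1.010 = 0.990.

T = 0.990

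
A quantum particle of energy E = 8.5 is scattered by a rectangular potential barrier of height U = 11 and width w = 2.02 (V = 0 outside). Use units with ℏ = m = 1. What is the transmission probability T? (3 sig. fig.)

E < U: inside the barrier ψ ∝ e^{±κx} with κ = √(2m(U − E))/ℏ = 2.236.
κw = 4.517, sinh(κw) = 45.77.
Matching ψ, ψ′ at both faces gives T = [1 + U² sinh²(κw) / (4E(U − E))]⁻¹ = 1/2983 = 0.000335.

T = 0.000335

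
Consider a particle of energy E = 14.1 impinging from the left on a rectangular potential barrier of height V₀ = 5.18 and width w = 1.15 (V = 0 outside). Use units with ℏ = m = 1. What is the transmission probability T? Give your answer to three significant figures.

E > V₀: inside the barrier k₂ = √(2m(E − V₀))/ℏ = 4.224, k₂w = 4.857.
T = [1 + V₀² sin²(k₂w) / (4E(E − V₀))]⁻¹ = 1/1.052 = 0.950.

T = 0.950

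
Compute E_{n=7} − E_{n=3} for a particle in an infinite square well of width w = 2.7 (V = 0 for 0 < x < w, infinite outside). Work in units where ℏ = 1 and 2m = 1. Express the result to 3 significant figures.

ΔE = 54.2

E_n = n²π²ℏ²/(2mw²), so ΔE = (7² − 3²) π²ℏ²/(2mw²).
ΔE = 40 × π² / (2 × 0.5 × 2.7²) = 54.15.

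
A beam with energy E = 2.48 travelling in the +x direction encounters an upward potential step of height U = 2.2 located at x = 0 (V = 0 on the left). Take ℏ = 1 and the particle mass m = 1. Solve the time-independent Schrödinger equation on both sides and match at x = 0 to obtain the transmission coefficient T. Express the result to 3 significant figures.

The wavenumbers are k₁ = √(2mE)/ℏ = 2.227 on the left and k₂ = √(2m(E − U))/ℏ = 0.7483 on the right.
Continuity of ψ and ψ′ at the step yields the reflection amplitude r = (k₁ − k₂)/(k₁ + k₂) = 0.4970; thus R = |r|² = 0.2470, T = 0.7530.

T = 0.753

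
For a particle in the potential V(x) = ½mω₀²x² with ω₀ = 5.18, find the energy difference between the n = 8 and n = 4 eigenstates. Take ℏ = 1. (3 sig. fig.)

ΔE = 20.7

E_n = ℏω₀(n + ½), so ΔE = (8 − 4) ℏω₀ = 4 × 5.18 = 20.72.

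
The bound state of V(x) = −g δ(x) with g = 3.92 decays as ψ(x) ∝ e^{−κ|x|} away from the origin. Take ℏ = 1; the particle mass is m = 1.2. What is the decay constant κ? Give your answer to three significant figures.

Integrate −(ℏ²/2m)ψ'' − gδ(x)ψ = Eψ from −ε to +ε: the ψ'' term gives ψ'(0⁺) − ψ'(0⁻) and the δ term gives −(2mg/ℏ²)ψ(0).
With ψ ∝ e^{−κ|x|} this yields −2κ = −2mg/ℏ², so κ = mg/ℏ² = 4.704.

κ = 4.70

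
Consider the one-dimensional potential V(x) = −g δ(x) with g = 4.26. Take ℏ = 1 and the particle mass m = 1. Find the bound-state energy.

The bound state is ψ(x) = √κ e^{−κ|x|}. The derivative jump ψ'(0⁺) − ψ'(0⁻) = −(2mg/ℏ²)ψ(0) fixes κ = mg/ℏ² = 4.260.
Then E = −ℏ²κ²/(2m) = −mg²/(2ℏ²) = -9.074.

E = -9.07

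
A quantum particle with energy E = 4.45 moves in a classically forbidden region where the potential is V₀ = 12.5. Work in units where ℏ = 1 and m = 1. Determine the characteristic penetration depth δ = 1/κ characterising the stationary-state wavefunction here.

Since E < V₀ the TISE in this region is ψ'' = κ²ψ with κ = √(2m(V₀ − E))/ℏ.
κ = √(2 × 1 × 8.05) = 4.012. The penetration depth is δ = 1/κ = 0.249.

δ = 0.249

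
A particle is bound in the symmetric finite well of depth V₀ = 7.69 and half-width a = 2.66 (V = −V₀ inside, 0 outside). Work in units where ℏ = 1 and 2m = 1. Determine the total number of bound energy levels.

The dimensionless depth is z₀ = a√(2mV₀)/ℏ = 2.66 × √(7.690) = 7.376.
A new bound state (alternating even/odd) appears each time z₀ passes a multiple of π/2, so N = ⌊2z₀/π⌋ + 1 = ⌊4.696⌋ + 1 = 5.

N = 5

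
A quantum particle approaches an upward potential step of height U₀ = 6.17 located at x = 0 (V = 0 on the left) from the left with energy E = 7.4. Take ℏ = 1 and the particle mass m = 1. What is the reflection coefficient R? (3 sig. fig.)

R = 0.177

The wavenumbers are k₁ = √(2mE)/ℏ = 3.847 on the left and k₂ = √(2m(E − U₀))/ℏ = 1.568 on the right.
Continuity of ψ and ψ′ at the step yields the reflection amplitude r = (k₁ − k₂)/(k₁ + k₂) = 0.4208; thus R = |r|² = 0.1770, T = 0.8230.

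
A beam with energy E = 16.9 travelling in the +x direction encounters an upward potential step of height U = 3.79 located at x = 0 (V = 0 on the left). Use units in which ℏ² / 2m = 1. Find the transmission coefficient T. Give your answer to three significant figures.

On each side the TISE gives plane waves with k = √(2m(E − V))/ℏ: k₁ = √(2·½·16.9) = 4.111, k₂ = √(2·½·13.11) = 3.621.
Continuity of ψ and ψ′ at the step yields the reflection amplitude r = (k₁ − k₂)/(k₁ + k₂) = 0.06340; thus R = |r|² = 0.004019, T = 0.9960.

T = 0.996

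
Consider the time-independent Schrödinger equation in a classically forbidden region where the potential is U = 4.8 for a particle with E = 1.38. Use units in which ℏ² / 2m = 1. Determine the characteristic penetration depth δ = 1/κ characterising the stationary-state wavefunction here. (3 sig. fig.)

Since E < U the TISE in this region is ψ'' = κ²ψ with κ = √(2m(U − E))/ℏ.
κ = √(2 × 0.5 × 3.42) = 1.849. The penetration depth is δ = 1/κ = 0.541.

δ = 0.541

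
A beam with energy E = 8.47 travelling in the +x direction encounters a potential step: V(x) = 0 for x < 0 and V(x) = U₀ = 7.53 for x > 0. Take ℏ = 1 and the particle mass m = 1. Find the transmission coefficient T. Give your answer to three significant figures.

T = 0.750

The wavenumbers are k₁ = √(2mE)/ℏ = 4.116 on the left and k₂ = √(2m(E − U₀))/ℏ = 1.371 on the right.
Continuity of ψ and ψ′ at the step yields the reflection amplitude r = (k₁ − k₂)/(k₁ + k₂) = 0.5002; thus R = |r|² = 0.2502, T = 0.7498.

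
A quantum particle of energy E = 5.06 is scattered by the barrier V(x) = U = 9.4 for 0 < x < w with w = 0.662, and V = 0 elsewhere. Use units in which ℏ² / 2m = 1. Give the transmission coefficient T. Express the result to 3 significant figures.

T = 0.223

Since E < U the interior solution is evanescent with decay constant κ = √(2m(U − E))/ℏ = 2.083.
κw = 1.379, sinh(κw) = 1.860.
Matching ψ, ψ′ at both faces gives T = [1 + U² sinh²(κw) / (4E(U − E))]⁻¹ = 1/4.479 = 0.223.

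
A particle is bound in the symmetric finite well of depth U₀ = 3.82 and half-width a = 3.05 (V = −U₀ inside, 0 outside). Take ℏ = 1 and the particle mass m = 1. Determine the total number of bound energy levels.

N = 6

Define the well-strength parameter z₀ = (a/ℏ)√(2mU₀) = 3.05 × √(2·1·3.82) = 8.430.
A new bound state (alternating even/odd) appears each time z₀ passes a multiple of π/2, so N = ⌊2z₀/π⌋ + 1 = ⌊5.367⌋ + 1 = 6.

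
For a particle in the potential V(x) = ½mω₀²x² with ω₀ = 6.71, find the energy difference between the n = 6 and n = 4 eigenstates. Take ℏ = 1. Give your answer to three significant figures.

ΔE = 13.4

E_n = ℏω₀(n + ½), so ΔE = (6 − 4) ℏω₀ = 2 × 6.71 = 13.42.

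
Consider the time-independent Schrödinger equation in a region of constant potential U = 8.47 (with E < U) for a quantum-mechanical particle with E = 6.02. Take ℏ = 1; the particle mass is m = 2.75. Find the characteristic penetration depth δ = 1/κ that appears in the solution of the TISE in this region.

Since E < U the TISE in this region is ψ'' = κ²ψ with κ = √(2m(U − E))/ℏ.
κ = √(2 × 2.75 × 2.45) = 3.671. The penetration depth is δ = 1/κ = 0.272.

δ = 0.272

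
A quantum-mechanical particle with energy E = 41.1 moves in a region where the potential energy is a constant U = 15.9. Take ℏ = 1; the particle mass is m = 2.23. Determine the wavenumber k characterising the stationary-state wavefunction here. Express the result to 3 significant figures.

With E > U the solution is oscillatory, ψ ∝ e^{±ikx} with k = √(2m(E − U))/ℏ.
k = √(2 × 2.23 × 25.2) = 10.60.

k = 10.6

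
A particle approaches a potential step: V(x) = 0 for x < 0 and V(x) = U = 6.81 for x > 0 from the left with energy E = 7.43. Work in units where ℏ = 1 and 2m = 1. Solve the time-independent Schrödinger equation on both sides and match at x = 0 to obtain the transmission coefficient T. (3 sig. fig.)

T = 0.696

The wavenumbers are k₁ = √(2mE)/ℏ = 2.726 on the left and k₂ = √(2m(E − U))/ℏ = 0.7874 on the right.
Matching ψ and ψ′ at x = 0 gives r = (k₁ − k₂)/(k₁ + k₂), so R = r² = 0.3044 and T = 1 − R = 0.6956.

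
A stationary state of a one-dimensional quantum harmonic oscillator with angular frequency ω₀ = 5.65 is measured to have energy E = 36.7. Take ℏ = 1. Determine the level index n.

n = 6

E_n = ℏω₀(n + ½) ⇒ n = E/(ℏω₀) − ½ = 36.7/5.65 − 0.5 = 5.996 → n = 6.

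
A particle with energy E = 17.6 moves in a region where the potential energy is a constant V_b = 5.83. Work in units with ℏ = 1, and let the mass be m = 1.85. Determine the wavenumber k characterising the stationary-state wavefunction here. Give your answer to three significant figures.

With E > V_b the solution is oscillatory, ψ ∝ e^{±ikx} with k = √(2m(E − V_b))/ℏ.
k = √(2 × 1.85 × 11.77) = 6.599.

k = 6.60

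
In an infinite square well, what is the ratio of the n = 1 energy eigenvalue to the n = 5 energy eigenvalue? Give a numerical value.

0.04

Since E_n ∝ n², the ratio is (1/5)² = 0.04.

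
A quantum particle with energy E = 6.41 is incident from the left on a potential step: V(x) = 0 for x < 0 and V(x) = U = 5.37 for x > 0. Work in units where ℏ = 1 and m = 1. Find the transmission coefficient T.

The wavenumbers are k₁ = √(2mE)/ℏ = 3.581 on the left and k₂ = √(2m(E − U))/ℏ = 1.442 on the right.
Continuity of ψ and ψ′ at the step yields the reflection amplitude r = (k₁ − k₂)/(k₁ + k₂) = 0.4257; thus R = |r|² = 0.1812, T = 0.8188.

T = 0.819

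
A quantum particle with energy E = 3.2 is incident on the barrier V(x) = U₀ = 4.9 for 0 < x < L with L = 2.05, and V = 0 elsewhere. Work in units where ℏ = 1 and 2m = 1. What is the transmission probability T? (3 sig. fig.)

Since E < U₀ the interior solution is evanescent with decay constant κ = √(2m(U₀ − E))/ℏ = 1.304.
κL = 2.673, sinh(κL) = 7.206.
Matching ψ, ψ′ at both faces gives T = [1 + U₀² sinh²(κL) / (4E(U₀ − E))]⁻¹ = 1/58.30 = 0.0172.

T = 0.0172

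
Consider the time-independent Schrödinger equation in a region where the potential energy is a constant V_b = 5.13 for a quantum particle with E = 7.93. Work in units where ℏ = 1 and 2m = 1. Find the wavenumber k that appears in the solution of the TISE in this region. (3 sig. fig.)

k = 1.67

With E > V_b the solution is oscillatory, ψ ∝ e^{±ikx} with k = √(2m(E − V_b))/ℏ.
k = √(2 × 0.5 × 2.8) = 1.673.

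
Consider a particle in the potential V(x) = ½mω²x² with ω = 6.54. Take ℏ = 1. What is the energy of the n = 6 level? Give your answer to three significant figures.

E = 42.5

The oscillator eigenvalues are E_n = ℏω(n + ½), so E_6 = 6.54 × 6.5 = 42.51.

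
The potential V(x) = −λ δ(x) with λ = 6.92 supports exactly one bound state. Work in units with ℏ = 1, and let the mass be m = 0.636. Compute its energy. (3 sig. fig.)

E = -15.2

For x ≠ 0 the bound state is ψ ∝ e^{−κ|x|}; integrating the TISE across the delta gives the cusp condition 2κ = 2mλ/ℏ², so κ = 4.401.
Then E = −ℏ²κ²/(2m) = −mλ²/(2ℏ²) = -15.23.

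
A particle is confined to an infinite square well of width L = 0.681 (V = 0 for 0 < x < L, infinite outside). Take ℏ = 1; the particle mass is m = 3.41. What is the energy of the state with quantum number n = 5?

E = 78.0

The infinite-well eigenfunctions ψ_n = √(2/L) sin(nπx/L) vanish at both walls, giving E_n = n²π²ℏ²/(2mL²).
E_5 = 5² × π² / (2 × 3.41 × 0.681²) = 78.01.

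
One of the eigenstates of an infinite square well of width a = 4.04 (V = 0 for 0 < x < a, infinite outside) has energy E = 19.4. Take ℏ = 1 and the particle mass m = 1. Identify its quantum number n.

For an infinite well E_n = n²π²ℏ²/(2ma²), so n = (a/πℏ)√(2mE).
n = (4.04/π) × √(2 × 1 × 19.4) = 8.010 → n = 8.

n = 8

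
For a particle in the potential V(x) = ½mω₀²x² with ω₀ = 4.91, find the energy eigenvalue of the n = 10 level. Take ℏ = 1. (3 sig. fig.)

E = 51.6

Using E_n = (n + ½)ℏω₀: E_10 = 10.5 × 4.91 = 51.56.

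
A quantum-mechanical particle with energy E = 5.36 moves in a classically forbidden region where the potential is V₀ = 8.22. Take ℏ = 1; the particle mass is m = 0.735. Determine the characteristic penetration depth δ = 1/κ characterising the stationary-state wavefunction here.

Since E < V₀ the TISE in this region is ψ'' = κ²ψ with κ = √(2m(V₀ − E))/ℏ.
κ = √(2 × 0.735 × 2.86) = 2.050. The penetration depth is δ = 1/κ = 0.488.

δ = 0.488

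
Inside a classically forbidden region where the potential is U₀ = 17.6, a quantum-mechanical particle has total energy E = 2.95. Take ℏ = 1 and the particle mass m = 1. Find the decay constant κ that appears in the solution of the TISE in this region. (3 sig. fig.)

Since E < U₀ the TISE in this region is ψ'' = κ²ψ with κ = √(2m(U₀ − E))/ℏ.
κ = √(2 × 1 × 14.65) = 5.413.

κ = 5.41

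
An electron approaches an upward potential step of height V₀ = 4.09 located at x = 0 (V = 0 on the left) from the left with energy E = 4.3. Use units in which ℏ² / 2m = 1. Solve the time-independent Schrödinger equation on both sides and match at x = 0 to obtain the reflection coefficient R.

On each side the TISE gives plane waves with k = √(2m(E − V))/ℏ: k₁ = √(2·½·4.3) = 2.074, k₂ = √(2·½·0.21) = 0.4583.
Matching ψ and ψ′ at x = 0 gives r = (k₁ − k₂)/(k₁ + k₂), so R = r² = 0.4071 and T = 1 − R = 0.5929.

R = 0.407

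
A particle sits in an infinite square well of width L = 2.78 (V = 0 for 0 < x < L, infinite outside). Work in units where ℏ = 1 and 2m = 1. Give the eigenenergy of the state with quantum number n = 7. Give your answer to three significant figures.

E = 62.6

The infinite-well eigenfunctions ψ_n = √(2/L) sin(nπx/L) vanish at both walls, giving E_n = n²π²ℏ²/(2mL²).
E_7 = 7² × π² / (2 × 0.5 × 2.78²) = 62.58.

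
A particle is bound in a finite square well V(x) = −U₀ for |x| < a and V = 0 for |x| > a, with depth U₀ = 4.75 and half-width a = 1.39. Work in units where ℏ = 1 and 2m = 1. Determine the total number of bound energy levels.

The dimensionless depth is z₀ = a√(2mU₀)/ℏ = 1.39 × √(4.750) = 3.029.
A new bound state (alternating even/odd) appears each time z₀ passes a multiple of π/2, so N = ⌊2z₀/π⌋ + 1 = ⌊1.929⌋ + 1 = 2.

N = 2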